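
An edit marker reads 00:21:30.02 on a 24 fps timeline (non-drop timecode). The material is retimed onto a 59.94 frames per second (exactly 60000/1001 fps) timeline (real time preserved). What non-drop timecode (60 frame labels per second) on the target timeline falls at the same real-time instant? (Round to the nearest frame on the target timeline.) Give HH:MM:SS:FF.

Source frame index: (0×3600 + 21×60 + 30) × 24 + 2 = 30962.
Real time: 30962 / (24) = 15481/12 s.
Target frame: (15481/12) × (60000/1001) = 77405000/1001 ≈ 77327.672 → 77328.
At 60 labels/s: frame 77328 → 00:21:28:48.

00:21:28:48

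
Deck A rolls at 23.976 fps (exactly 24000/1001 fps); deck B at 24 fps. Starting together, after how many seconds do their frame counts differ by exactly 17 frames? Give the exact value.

The gap grows by |24 − 24000/1001| = 24/1001 frames per second.
Time for a 17-frame gap: 17 ÷ (24/1001) = 17017/24 s.

17017/24 seconds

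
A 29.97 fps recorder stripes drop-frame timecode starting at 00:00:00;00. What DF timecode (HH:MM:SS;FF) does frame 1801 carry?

00:01:00;03

Ten DF minutes hold 17982 frames, so frame 1801 lies in block 0 (frames 0–17981) with 1801 frames into that block.
The block's first minute is 1800 frames and the rest 1798 each; 1801 frames reaches minute 1, so 0 × 18 + 1 × 2 = 2 labels have been skipped so far.
Adding those back, label number 1801 + 2 = 1803 at 30 labels/s is 60 s + 3 f = 0 h 1 min 0 s frame 3, i.e. 00:01:00;03.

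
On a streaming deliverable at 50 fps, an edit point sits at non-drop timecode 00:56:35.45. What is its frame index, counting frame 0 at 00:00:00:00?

frame 169795

Total seconds to the label: (0 × 3600 + 56 × 60 + 35) = 3395.
Frame index = 3395 × 50 + 45 = 169795.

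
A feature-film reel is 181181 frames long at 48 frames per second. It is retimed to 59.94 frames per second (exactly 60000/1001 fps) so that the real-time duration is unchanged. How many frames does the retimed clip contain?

226250 frames

Target frames = source frames × (target rate / source rate) = 181181 × (60000/1001)/(48) = 181181 × 1250/1001 = 226250.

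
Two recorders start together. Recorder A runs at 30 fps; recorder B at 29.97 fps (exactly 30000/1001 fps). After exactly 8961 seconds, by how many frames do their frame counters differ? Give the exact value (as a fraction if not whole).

268830/1001 frames

A emits 30 × 8961 = 268830 frames; B emits 30000/1001 × 8961 = 268830000/1001.
Difference = 268830/1001 frames (≈ 268.5614); B is behind A.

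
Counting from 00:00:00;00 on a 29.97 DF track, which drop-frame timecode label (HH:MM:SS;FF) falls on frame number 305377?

Ten DF minutes hold 17982 frames, so frame 305377 lies in block 16 (frames 287712–305693) with 17665 frames into that block.
The block's first minute is 1800 frames and the rest 1798 each; 17665 frames reaches minute 9, so 16 × 18 + 9 × 2 = 306 labels have been skipped so far.
Adding those back, label number 305377 + 306 = 305683 at 30 labels/s is 10189 s + 13 f = 2 h 49 min 49 s frame 13, i.e. 02:49:49;13.

02:49:49;13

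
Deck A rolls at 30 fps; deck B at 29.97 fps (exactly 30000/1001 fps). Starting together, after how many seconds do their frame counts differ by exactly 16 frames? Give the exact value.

The gap grows by |30000/1001 − 30| = 30/1001 frames per second.
Time for a 16-frame gap: 16 ÷ (30/1001) = 8008/15 s.

8008/15 seconds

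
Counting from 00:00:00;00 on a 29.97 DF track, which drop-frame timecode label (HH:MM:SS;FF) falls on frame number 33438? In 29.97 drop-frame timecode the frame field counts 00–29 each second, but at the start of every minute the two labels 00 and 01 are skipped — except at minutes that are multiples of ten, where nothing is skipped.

Ten DF minutes hold 17982 frames, so frame 33438 lies in block 1 (frames 17982–35963) with 15456 frames into that block.
The block's first minute is 1800 frames and the rest 1798 each; 15456 frames reaches minute 8, so 1 × 18 + 8 × 2 = 34 labels have been skipped so far.
Adding those back, label number 33438 + 34 = 33472 at 30 labels/s is 1115 s + 22 f = 0 h 18 min 35 s frame 22, i.e. 00:18:35;22.

00:18:35;22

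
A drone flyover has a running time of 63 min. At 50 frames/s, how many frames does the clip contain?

63 min = 3780 s.
Frames = 3780 × 50 = 189000.

189000 frames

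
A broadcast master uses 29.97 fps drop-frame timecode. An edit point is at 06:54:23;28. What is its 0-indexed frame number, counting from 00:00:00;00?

745172

As if non-drop at 30 labels/s: (6 × 3600 + 54 × 60 + 23) × 30 + 28 = 745918.
Minute boundaries passed: 414; those not divisible by 10: 414 − 41 = 373; dropped labels = 2 × 373 = 746.
Actual frame index = 745918 − 746 = 745172.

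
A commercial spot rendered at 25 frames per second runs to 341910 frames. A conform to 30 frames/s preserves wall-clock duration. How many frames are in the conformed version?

Target frames = source frames × (target rate / source rate) = 341910 × (30)/(25) = 341910 × 6/5 = 410292.

410292 frames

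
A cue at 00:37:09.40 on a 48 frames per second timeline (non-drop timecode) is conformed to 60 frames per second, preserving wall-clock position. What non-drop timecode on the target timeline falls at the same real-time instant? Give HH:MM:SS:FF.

00:37:09:50

Source frame index: (0×3600 + 37×60 + 9) × 48 + 40 = 107032.
Real time: 107032 / (48) = 13379/6 s.
Target frame: (13379/6) × (60) = 133790.
At 60 labels/s: frame 133790 → 00:37:09:50.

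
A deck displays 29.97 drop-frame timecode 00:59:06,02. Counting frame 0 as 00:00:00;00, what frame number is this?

As if non-drop at 30 labels/s: (0 × 3600 + 59 × 60 + 6) × 30 + 2 = 106382.
Minute boundaries passed: 59; those not divisible by 10: 59 − 5 = 54; dropped labels = 2 × 54 = 108.
Actual frame index = 106382 − 108 = 106274.

106274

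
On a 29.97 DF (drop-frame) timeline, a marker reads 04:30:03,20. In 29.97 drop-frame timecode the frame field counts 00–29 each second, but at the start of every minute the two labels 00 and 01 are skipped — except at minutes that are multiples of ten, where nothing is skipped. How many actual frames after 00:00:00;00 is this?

As if non-drop at 30 labels/s: (4 × 3600 + 30 × 60 + 3) × 30 + 20 = 486110.
Minute boundaries passed: 270; those not divisible by 10: 270 − 27 = 243; dropped labels = 2 × 243 = 486.
Actual frame index = 486110 − 486 = 485624.

485624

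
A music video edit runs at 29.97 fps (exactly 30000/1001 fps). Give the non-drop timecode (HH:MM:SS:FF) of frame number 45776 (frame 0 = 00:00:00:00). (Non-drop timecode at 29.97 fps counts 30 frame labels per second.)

00:25:25:26

45776 ÷ 30 = 1525 full seconds, remainder 26 frames.
1525 s = 0 h 25 min 25 s.
Timecode: 00:25:25:26.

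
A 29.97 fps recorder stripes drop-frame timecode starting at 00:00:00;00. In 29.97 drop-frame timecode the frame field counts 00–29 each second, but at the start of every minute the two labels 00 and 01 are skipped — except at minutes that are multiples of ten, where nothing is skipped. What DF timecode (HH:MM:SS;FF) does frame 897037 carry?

08:18:51;05

Each 10-minute DF block holds 10 × 60 × 30 − 9 × 2 = 17982 frames. 897037 ÷ 17982 → 49 full blocks, remainder 15919.
Within the partial block the first minute is 1800 frames and each further minute 1798, so 8 further minute boundaries passed. Total skipped labels = 18 × 49 + 2 × 8 = 898.
Non-drop label index = 897037 + 898 = 897935; at 30 labels/s that is 08:18:51:05, i.e. DF 08:18:51;05.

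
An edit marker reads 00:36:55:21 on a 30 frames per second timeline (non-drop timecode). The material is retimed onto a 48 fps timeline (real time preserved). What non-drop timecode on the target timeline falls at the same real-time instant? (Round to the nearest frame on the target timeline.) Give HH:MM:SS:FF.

00:36:55:34

Source frame index: (0×3600 + 36×60 + 55) × 30 + 21 = 66471.
Real time: 66471 / (30) = 22157/10 s.
Target frame: (22157/10) × (48) = 531768/5 ≈ 106353.600 → 106354.
At 48 labels/s: frame 106354 → 00:36:55:34.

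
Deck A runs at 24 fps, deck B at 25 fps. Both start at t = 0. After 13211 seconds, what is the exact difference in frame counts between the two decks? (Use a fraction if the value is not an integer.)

13211 frames

A emits 24 × 13211 = 317064 frames; B emits 25 × 13211 = 330275.
Difference = 13211 frames; B is ahead of A.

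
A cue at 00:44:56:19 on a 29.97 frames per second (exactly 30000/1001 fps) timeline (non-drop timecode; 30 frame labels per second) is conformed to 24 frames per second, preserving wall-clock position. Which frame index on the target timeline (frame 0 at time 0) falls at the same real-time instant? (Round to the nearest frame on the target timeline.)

frame 64784

Source frame index: (0×3600 + 44×60 + 56) × 30 + 19 = 80899.
Real time: 80899 / (30000/1001) = 80979899/30000 s.
Target frame: (80979899/30000) × (24) = 80979899/1250 ≈ 64783.919 → 64784.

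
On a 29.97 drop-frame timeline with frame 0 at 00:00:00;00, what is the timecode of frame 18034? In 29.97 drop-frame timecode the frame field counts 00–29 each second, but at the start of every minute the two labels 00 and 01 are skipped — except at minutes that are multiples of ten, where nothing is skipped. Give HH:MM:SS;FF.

00:10:01;22

Each 10-minute DF block holds 10 × 60 × 30 − 9 × 2 = 17982 frames. 18034 ÷ 17982 → 1 full block, remainder 52.
Within the partial block the first minute is 1800 frames and each further minute 1798, so 0 further minute boundaries passed. Total skipped labels = 18 × 1 + 2 × 0 = 18.
Non-drop label index = 18034 + 18 = 18052; at 30 labels/s that is 00:10:01:22, i.e. DF 00:10:01;22.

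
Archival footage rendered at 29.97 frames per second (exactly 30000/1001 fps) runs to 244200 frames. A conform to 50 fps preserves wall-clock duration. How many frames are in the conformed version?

407407 frames

Target frames = source frames × (target rate / source rate) = 244200 × (50)/(30000/1001) = 244200 × 1001/600 = 407407.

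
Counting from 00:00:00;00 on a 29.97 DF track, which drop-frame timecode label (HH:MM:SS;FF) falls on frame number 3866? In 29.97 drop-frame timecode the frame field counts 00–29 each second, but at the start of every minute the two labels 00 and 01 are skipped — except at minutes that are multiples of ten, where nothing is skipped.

Ten DF minutes hold 17982 frames, so frame 3866 lies in block 0 (frames 0–17981) with 3866 frames into that block.
The block's first minute is 1800 frames and the rest 1798 each; 3866 frames reaches minute 2, so 0 × 18 + 2 × 2 = 4 labels have been skipped so far.
Adding those back, label number 3866 + 4 = 3870 at 30 labels/s is 129 s + 0 f = 0 h 2 min 9 s frame 0, i.e. 00:02:09;00.

00:02:09;00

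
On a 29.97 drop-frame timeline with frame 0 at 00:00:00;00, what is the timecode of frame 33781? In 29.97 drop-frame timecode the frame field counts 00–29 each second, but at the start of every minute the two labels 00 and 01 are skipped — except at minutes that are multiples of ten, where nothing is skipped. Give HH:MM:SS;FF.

Each 10-minute DF block holds 10 × 60 × 30 − 9 × 2 = 17982 frames. 33781 ÷ 17982 → 1 full block, remainder 15799.
Within the partial block the first minute is 1800 frames and each further minute 1798, so 8 further minute boundaries passed. Total skipped labels = 18 × 1 + 2 × 8 = 34.
Non-drop label index = 33781 + 34 = 33815; at 30 labels/s that is 00:18:47:05, i.e. DF 00:18:47;05.

00:18:47;05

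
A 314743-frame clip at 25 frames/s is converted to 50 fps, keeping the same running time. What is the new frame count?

629486 frames

Target frames = source frames × (target rate / source rate) = 314743 × (50)/(25) = 314743 × 2 = 629486.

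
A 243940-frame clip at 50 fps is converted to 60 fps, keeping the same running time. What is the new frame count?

Target frames = source frames × (target rate / source rate) = 243940 × (60)/(50) = 243940 × 6/5 = 292728.

292728 frames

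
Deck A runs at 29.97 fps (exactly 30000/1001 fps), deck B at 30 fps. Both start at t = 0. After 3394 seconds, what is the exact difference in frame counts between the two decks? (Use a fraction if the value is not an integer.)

101820/1001 frames

A emits 30000/1001 × 3394 = 101820000/1001 frames; B emits 30 × 3394 = 101820.
Difference = 101820/1001 frames (≈ 101.7183); B is ahead of A.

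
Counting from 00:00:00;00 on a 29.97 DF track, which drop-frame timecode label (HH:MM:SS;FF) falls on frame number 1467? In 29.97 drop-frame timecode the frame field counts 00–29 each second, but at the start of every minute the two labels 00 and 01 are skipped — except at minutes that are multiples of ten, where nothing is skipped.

00:00:48;27

Ten DF minutes hold 17982 frames, so frame 1467 lies in block 0 (frames 0–17981) with 1467 frames into that block.
The block's first minute is 1800 frames and the rest 1798 each; 1467 frames reaches minute 0, so 0 × 18 + 0 × 2 = 0 labels have been skipped so far.
Adding those back, label number 1467 + 0 = 1467 at 30 labels/s is 48 s + 27 f = 0 h 0 min 48 s frame 27, i.e. 00:00:48;27.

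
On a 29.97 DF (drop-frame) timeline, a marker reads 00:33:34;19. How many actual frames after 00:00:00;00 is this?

60379

As if non-drop at 30 labels/s: (0 × 3600 + 33 × 60 + 34) × 30 + 19 = 60439.
Minute boundaries passed: 33; those not divisible by 10: 33 − 3 = 30; dropped labels = 2 × 30 = 60.
Actual frame index = 60439 − 60 = 60379.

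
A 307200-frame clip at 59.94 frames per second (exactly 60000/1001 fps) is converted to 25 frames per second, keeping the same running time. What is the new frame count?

Target frames = source frames × (target rate / source rate) = 307200 × (25)/(60000/1001) = 307200 × 1001/2400 = 128128.

128128 frames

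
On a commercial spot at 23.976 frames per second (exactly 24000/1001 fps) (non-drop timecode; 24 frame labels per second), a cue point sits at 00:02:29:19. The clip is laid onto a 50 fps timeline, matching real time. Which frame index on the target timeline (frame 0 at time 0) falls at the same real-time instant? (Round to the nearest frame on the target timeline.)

Source frame index: (0×3600 + 2×60 + 29) × 24 + 19 = 3595.
Real time: 3595 / (24000/1001) = 719719/4800 s.
Target frame: (719719/4800) × (50) = 719719/96 ≈ 7497.073 → 7497.

frame 7497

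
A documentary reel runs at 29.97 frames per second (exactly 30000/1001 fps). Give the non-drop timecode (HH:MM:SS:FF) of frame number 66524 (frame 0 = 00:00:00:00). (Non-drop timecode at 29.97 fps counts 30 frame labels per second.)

66524 ÷ 30 = 2217 full seconds, remainder 14 frames.
2217 s = 0 h 36 min 57 s.
Timecode: 00:36:57:14.

00:36:57:14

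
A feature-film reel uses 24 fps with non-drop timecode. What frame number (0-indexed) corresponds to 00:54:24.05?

frame 78341

Total seconds to the label: (0 × 3600 + 54 × 60 + 24) = 3264.
Frame index = 3264 × 24 + 5 = 78341.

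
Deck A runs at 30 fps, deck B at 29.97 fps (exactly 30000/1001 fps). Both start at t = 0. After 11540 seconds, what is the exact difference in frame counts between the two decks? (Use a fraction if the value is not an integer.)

A emits 30 × 11540 = 346200 frames; B emits 30000/1001 × 11540 = 346200000/1001.
Difference = 346200/1001 frames (≈ 345.8541); B is behind A.

346200/1001 frames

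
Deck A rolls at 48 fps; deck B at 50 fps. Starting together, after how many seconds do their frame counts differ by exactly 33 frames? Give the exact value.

16.5 seconds

The gap grows by |50 − 48| = 2 frames per second.
Time for a 33-frame gap: 33 ÷ (2) = 16.5 s.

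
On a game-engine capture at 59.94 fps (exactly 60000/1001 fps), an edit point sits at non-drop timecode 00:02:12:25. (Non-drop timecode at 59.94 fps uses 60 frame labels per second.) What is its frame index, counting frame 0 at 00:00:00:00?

frame 7945

Total seconds to the label: (0 × 3600 + 2 × 60 + 12) = 132.
Frame index = 132 × 60 + 25 = 7945.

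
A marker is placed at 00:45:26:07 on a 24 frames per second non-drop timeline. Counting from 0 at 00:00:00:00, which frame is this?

Total seconds to the label: (0 × 3600 + 45 × 60 + 26) = 2726.
Frame index = 2726 × 24 + 7 = 65431.

frame 65431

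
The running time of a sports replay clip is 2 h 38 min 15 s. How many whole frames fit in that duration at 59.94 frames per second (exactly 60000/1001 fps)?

2 h 38 min 15 s = 9495 s.
Frames = 9495 × 60000/1001 = 569700000/1001 ≈ 569130.8691.
Complete frames: 569130.

569130 frames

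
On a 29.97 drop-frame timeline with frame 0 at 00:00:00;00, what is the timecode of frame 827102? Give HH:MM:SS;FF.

Each 10-minute DF block holds 10 × 60 × 30 − 9 × 2 = 17982 frames. 827102 ÷ 17982 → 45 full blocks, remainder 17912.
Within the partial block the first minute is 1800 frames and each further minute 1798, so 9 further minute boundaries passed. Total skipped labels = 18 × 45 + 2 × 9 = 828.
Non-drop label index = 827102 + 828 = 827930; at 30 labels/s that is 07:39:57:20, i.e. DF 07:39:57;20.

07:39:57;20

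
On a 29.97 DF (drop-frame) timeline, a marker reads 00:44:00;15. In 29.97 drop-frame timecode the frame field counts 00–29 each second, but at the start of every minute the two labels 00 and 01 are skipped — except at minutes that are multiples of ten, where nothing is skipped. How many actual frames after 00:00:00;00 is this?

79135

Complete 10-minute blocks: 4, each 17982 frames → 71928.
Remaining 4 whole minutes in the current block: 1800 + 3 × 1798 = 7194 frames.
Within the current minute: 0 × 30 + 15 − 2 = 13 (labels ;00/;01 skipped at this minute). Total = 71928 + 7194 + 13 = 79135.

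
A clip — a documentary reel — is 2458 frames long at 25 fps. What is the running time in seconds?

98.32 seconds

Running time = 2458 / (25) = 98.32 s.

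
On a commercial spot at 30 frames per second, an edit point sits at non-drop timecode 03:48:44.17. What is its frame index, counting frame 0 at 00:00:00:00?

Total seconds to the label: (3 × 3600 + 48 × 60 + 44) = 13724.
Frame index = 13724 × 30 + 17 = 411737.

411737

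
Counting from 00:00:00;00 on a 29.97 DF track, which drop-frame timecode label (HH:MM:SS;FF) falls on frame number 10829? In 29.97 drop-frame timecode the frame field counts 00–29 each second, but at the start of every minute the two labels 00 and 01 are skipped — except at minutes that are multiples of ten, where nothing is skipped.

Ten DF minutes hold 17982 frames, so frame 10829 lies in block 0 (frames 0–17981) with 10829 frames into that block.
The block's first minute is 1800 frames and the rest 1798 each; 10829 frames reaches minute 6, so 0 × 18 + 6 × 2 = 12 labels have been skipped so far.
Adding those back, label number 10829 + 12 = 10841 at 30 labels/s is 361 s + 11 f = 0 h 6 min 1 s frame 11, i.e. 00:06:01;11.

00:06:01;11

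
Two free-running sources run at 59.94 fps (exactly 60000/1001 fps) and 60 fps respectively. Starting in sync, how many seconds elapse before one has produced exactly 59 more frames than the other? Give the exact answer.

59059/60 seconds

The gap grows by |60 − 60000/1001| = 60/1001 frames per second.
Time for a 59-frame gap: 59 ÷ (60/1001) = 59059/60 s.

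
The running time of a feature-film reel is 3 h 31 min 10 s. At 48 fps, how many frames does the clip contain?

608160 frames

3 h 31 min 10 s = 12670 s.
Frames = 12670 × 48 = 608160.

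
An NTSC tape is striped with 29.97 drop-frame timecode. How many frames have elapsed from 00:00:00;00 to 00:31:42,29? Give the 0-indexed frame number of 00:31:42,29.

Complete 10-minute blocks: 3, each 17982 frames → 53946.
Remaining 1 whole minute in the current block: 1800 + 0 × 1798 = 1800 frames.
Within the current minute: 42 × 30 + 29 − 2 = 1287 (labels ;00/;01 skipped at this minute). Total = 53946 + 1800 + 1287 = 57033.

57033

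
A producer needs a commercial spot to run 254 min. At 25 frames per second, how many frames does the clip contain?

254 min = 15240 s.
Frames = 15240 × 25 = 381000.

381000 frames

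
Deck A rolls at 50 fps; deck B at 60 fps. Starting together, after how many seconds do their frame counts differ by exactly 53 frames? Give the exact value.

The gap grows by |60 − 50| = 10 frames per second.
Time for a 53-frame gap: 53 ÷ (10) = 5.3 s.

5.3 seconds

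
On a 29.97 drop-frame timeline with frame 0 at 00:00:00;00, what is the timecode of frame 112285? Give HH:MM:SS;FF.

01:02:26;17

Each 10-minute DF block holds 10 × 60 × 30 − 9 × 2 = 17982 frames. 112285 ÷ 17982 → 6 full blocks, remainder 4393.
Within the partial block the first minute is 1800 frames and each further minute 1798, so 2 further minute boundaries passed. Total skipped labels = 18 × 6 + 2 × 2 = 112.
Non-drop label index = 112285 + 112 = 112397; at 30 labels/s that is 01:02:26:17, i.e. DF 01:02:26;17.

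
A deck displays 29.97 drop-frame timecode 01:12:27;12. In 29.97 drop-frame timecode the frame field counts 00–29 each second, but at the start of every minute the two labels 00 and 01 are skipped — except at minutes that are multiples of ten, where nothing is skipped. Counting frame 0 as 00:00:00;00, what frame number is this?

130292

Complete 10-minute blocks: 7, each 17982 frames → 125874.
Remaining 2 whole minutes in the current block: 1800 + 1 × 1798 = 3598 frames.
Within the current minute: 27 × 30 + 12 − 2 = 820 (labels ;00/;01 skipped at this minute). Total = 125874 + 3598 + 820 = 130292.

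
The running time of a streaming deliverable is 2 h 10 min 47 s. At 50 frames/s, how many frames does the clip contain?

392350 frames

2 h 10 min 47 s = 7847 s.
Frames = 7847 × 50 = 392350.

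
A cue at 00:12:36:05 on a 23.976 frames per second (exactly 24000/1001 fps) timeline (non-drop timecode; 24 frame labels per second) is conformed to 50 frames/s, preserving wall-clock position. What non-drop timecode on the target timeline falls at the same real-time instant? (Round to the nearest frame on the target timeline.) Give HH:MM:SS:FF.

Source frame index: (0×3600 + 12×60 + 36) × 24 + 5 = 18149.
Real time: 18149 / (24000/1001) = 18167149/24000 s.
Target frame: (18167149/24000) × (50) = 18167149/480 ≈ 37848.227 → 37848.
At 50 labels/s: frame 37848 → 00:12:36:48.

00:12:36:48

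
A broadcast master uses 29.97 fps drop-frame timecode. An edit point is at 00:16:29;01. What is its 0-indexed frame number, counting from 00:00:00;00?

29641

As if non-drop at 30 labels/s: (0 × 3600 + 16 × 60 + 29) × 30 + 1 = 29671.
Minute boundaries passed: 16; those not divisible by 10: 16 − 1 = 15; dropped labels = 2 × 15 = 30.
Actual frame index = 29671 − 30 = 29641.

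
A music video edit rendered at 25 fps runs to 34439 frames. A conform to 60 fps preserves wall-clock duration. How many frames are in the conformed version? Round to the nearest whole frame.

82654 frames

Frames at target rate = 34439 × (60) / (25) = 413268/5 ≈ 82653.600.
Nearest whole frame: 82654.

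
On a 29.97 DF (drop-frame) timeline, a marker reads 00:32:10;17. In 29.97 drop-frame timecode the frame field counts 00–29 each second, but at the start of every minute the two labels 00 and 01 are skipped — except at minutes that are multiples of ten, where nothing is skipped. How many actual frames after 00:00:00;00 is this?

57859

As if non-drop at 30 labels/s: (0 × 3600 + 32 × 60 + 10) × 30 + 17 = 57917.
Minute boundaries passed: 32; those not divisible by 10: 32 − 3 = 29; dropped labels = 2 × 29 = 58.
Actual frame index = 57917 − 58 = 57859.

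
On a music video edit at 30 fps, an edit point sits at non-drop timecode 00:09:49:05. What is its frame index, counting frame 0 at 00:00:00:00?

Total seconds to the label: (0 × 3600 + 9 × 60 + 49) = 589.
Frame index = 589 × 30 + 5 = 17675.

frame 17675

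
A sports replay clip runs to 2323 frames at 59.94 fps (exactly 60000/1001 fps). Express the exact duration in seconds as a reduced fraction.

2325323/60000 seconds

Running time = 2323 ÷ (60000/1001) = 2323 × 1001/60000 = 2325323/60000 s.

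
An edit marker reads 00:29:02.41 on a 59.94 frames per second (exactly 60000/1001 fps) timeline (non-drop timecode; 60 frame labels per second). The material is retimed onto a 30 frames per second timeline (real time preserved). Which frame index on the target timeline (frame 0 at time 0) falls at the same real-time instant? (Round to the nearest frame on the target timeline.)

Source frame index: (0×3600 + 29×60 + 2) × 60 + 41 = 104561.
Real time: 104561 / (60000/1001) = 104665561/60000 s.
Target frame: (104665561/60000) × (30) = 104665561/2000 ≈ 52332.781 → 52333.

frame 52333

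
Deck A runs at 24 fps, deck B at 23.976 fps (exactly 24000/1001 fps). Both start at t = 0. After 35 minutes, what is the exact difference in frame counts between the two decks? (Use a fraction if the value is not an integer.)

7200/143 frames

35 min = 2100 s.
A emits 24 × 2100 = 50400 frames; B emits 24000/1001 × 2100 = 7200000/143.
Difference = 7200/143 frames (≈ 50.3497); B is behind A.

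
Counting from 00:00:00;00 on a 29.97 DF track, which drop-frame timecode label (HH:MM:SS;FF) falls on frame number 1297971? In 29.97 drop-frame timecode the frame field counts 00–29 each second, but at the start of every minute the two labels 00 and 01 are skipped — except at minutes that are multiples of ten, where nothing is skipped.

Each 10-minute DF block holds 10 × 60 × 30 − 9 × 2 = 17982 frames. 1297971 ÷ 17982 → 72 full blocks, remainder 3267.
Within the partial block the first minute is 1800 frames and each further minute 1798, so 1 further minute boundary passed. Total skipped labels = 18 × 72 + 2 × 1 = 1298.
Non-drop label index = 1297971 + 1298 = 1299269; at 30 labels/s that is 12:01:48:29, i.e. DF 12:01:48;29.

12:01:48;29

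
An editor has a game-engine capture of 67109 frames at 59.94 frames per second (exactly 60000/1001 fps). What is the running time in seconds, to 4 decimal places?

1119.6018 seconds

Running time = 67109 × 1001/60000 = 67176109/60000 s ≈ 1119.6018 s.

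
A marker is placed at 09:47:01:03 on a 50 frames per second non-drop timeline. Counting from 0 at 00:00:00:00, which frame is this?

Total seconds to the label: (9 × 3600 + 47 × 60 + 1) = 35221.
Frame index = 35221 × 50 + 3 = 1761053.

1761053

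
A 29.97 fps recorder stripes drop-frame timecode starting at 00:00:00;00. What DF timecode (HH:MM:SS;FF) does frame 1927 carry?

00:01:04;09

Each 10-minute DF block holds 10 × 60 × 30 − 9 × 2 = 17982 frames. 1927 ÷ 17982 → 0 full blocks, remainder 1927.
Within the partial block the first minute is 1800 frames and each further minute 1798, so 1 further minute boundary passed. Total skipped labels = 18 × 0 + 2 × 1 = 2.
Non-drop label index = 1927 + 2 = 1929; at 30 labels/s that is 00:01:04:09, i.e. DF 00:01:04;09.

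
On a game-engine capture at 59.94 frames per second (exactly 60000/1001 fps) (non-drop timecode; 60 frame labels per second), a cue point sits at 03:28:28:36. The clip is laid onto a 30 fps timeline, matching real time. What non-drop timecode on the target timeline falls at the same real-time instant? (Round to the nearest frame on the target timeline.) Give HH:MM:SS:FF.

03:28:41:03

Source frame index: (3×3600 + 28×60 + 28) × 60 + 36 = 750516.
Real time: 750516 / (60000/1001) = 62605543/5000 s.
Target frame: (62605543/5000) × (30) = 187816629/500 ≈ 375633.258 → 375633.
At 30 labels/s: frame 375633 → 03:28:41:03.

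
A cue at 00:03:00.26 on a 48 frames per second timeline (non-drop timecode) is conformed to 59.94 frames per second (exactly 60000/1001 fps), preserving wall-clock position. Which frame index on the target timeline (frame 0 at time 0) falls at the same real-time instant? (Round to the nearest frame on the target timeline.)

Source frame index: (0×3600 + 3×60 + 0) × 48 + 26 = 8666.
Real time: 8666 / (48) = 4333/24 s.
Target frame: (4333/24) × (60000/1001) = 1547500/143 ≈ 10821.678 → 10822.

frame 10822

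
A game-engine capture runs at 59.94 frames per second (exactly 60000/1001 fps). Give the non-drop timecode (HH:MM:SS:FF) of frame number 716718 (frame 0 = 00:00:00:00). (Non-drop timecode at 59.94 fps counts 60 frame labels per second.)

03:19:05:18

716718 ÷ 60 = 11945 full seconds, remainder 18 frames.
11945 s = 3 h 19 min 5 s.
Timecode: 03:19:05:18.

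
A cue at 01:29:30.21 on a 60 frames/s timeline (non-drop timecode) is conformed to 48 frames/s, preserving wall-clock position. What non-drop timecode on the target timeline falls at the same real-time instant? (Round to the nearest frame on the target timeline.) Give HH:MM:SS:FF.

01:29:30:17

Source frame index: (1×3600 + 29×60 + 30) × 60 + 21 = 322221.
Real time: 322221 / (60) = 107407/20 s.
Target frame: (107407/20) × (48) = 1288884/5 ≈ 257776.800 → 257777.
At 48 labels/s: frame 257777 → 01:29:30:17.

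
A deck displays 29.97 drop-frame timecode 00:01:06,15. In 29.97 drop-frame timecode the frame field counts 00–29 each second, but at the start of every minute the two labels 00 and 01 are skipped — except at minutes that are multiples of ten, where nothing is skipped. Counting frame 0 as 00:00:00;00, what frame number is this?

Complete 10-minute blocks: 0, each 17982 frames → 0.
Remaining 1 whole minute in the current block: 1800 + 0 × 1798 = 1800 frames.
Within the current minute: 6 × 30 + 15 − 2 = 193 (labels ;00/;01 skipped at this minute). Total = 0 + 1800 + 193 = 1993.

1993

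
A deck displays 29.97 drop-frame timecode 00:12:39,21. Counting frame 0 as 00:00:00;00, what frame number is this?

22769

As if non-drop at 30 labels/s: (0 × 3600 + 12 × 60 + 39) × 30 + 21 = 22791.
Minute boundaries passed: 12; those not divisible by 10: 12 − 1 = 11; dropped labels = 2 × 11 = 22.
Actual frame index = 22791 − 22 = 22769.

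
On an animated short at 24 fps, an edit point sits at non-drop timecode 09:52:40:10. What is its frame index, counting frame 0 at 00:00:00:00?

Total seconds to the label: (9 × 3600 + 52 × 60 + 40) = 35560.
Frame index = 35560 × 24 + 10 = 853450.

frame 853450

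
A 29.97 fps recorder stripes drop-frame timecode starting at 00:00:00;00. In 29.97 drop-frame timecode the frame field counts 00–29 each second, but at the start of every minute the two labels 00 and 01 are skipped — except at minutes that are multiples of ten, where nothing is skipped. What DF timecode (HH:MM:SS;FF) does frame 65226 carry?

Ten DF minutes hold 17982 frames, so frame 65226 lies in block 3 (frames 53946–71927) with 11280 frames into that block.
The block's first minute is 1800 frames and the rest 1798 each; 11280 frames reaches minute 6, so 3 × 18 + 6 × 2 = 66 labels have been skipped so far.
Adding those back, label number 65226 + 66 = 65292 at 30 labels/s is 2176 s + 12 f = 0 h 36 min 16 s frame 12, i.e. 00:36:16;12.

00:36:16;12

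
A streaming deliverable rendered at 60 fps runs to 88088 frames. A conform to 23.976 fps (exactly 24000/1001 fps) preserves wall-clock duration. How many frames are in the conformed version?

35200 frames

Target frames = source frames × (target rate / source rate) = 88088 × (24000/1001)/(60) = 88088 × 400/1001 = 35200.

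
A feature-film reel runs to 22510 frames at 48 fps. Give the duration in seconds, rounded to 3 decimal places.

Running time = 22510 × 1/48 = 11255/24 s ≈ 468.958 s.

468.958 seconds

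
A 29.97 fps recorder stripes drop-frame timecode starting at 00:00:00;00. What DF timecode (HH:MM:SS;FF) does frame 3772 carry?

Ten DF minutes hold 17982 frames, so frame 3772 lies in block 0 (frames 0–17981) with 3772 frames into that block.
The block's first minute is 1800 frames and the rest 1798 each; 3772 frames reaches minute 2, so 0 × 18 + 2 × 2 = 4 labels have been skipped so far.
Adding those back, label number 3772 + 4 = 3776 at 30 labels/s is 125 s + 26 f = 0 h 2 min 5 s frame 26, i.e. 00:02:05;26.

00:02:05;26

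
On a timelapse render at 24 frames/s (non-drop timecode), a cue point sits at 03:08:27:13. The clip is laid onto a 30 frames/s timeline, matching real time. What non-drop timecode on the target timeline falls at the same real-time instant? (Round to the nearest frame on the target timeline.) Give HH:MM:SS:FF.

03:08:27:16

Source frame index: (3×3600 + 8×60 + 27) × 24 + 13 = 271381.
Real time: 271381 / (24) = 271381/24 s.
Target frame: (271381/24) × (30) = 1356905/4 ≈ 339226.250 → 339226.
At 30 labels/s: frame 339226 → 03:08:27:16.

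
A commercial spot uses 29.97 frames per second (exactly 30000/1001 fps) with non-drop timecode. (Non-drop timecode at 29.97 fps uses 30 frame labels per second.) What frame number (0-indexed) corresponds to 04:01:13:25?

434215

Total seconds to the label: (4 × 3600 + 1 × 60 + 13) = 14473.
Frame index = 14473 × 30 + 25 = 434215.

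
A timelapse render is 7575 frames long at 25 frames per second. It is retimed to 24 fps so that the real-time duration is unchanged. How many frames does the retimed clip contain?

Target frames = source frames × (target rate / source rate) = 7575 × (24)/(25) = 7575 × 24/25 = 7272.

7272 frames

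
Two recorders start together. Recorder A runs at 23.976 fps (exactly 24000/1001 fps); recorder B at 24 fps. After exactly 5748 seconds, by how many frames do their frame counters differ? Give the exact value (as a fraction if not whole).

A emits 24000/1001 × 5748 = 137952000/1001 frames; B emits 24 × 5748 = 137952.
Difference = 137952/1001 frames (≈ 137.8142); B is ahead of A.

137952/1001 frames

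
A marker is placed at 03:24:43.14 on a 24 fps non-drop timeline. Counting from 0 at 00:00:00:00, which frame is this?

294806

Total seconds to the label: (3 × 3600 + 24 × 60 + 43) = 12283.
Frame index = 12283 × 24 + 14 = 294806.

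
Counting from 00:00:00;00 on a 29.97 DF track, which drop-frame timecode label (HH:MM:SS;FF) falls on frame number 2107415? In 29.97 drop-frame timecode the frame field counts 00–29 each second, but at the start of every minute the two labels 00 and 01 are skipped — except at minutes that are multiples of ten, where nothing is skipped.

19:31:57;13

Each 10-minute DF block holds 10 × 60 × 30 − 9 × 2 = 17982 frames. 2107415 ÷ 17982 → 117 full blocks, remainder 3521.
Within the partial block the first minute is 1800 frames and each further minute 1798, so 1 further minute boundary passed. Total skipped labels = 18 × 117 + 2 × 1 = 2108.
Non-drop label index = 2107415 + 2108 = 2109523; at 30 labels/s that is 19:31:57:13, i.e. DF 19:31:57;13.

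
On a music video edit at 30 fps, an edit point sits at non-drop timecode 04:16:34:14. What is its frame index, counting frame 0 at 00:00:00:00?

frame 461834

Total seconds to the label: (4 × 3600 + 16 × 60 + 34) = 15394.
Frame index = 15394 × 30 + 14 = 461834.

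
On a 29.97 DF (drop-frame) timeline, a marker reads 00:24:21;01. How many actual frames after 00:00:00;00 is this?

43787

Complete 10-minute blocks: 2, each 17982 frames → 35964.
Remaining 4 whole minutes in the current block: 1800 + 3 × 1798 = 7194 frames.
Within the current minute: 21 × 30 + 1 − 2 = 629 (labels ;00/;01 skipped at this minute). Total = 35964 + 7194 + 629 = 43787.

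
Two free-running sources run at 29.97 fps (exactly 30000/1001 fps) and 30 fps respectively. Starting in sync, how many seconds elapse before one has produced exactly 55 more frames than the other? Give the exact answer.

The gap grows by |30 − 30000/1001| = 30/1001 frames per second.
Time for a 55-frame gap: 55 ÷ (30/1001) = 11011/6 s.

11011/6 seconds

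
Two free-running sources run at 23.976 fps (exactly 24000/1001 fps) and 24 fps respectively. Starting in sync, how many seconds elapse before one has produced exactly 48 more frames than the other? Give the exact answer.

The gap grows by |24 − 24000/1001| = 24/1001 frames per second.
Time for a 48-frame gap: 48 ÷ (24/1001) = 2002 s.

2002 seconds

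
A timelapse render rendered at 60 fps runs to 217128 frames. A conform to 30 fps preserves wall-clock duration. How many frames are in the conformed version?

Target frames = source frames × (target rate / source rate) = 217128 × (30)/(60) = 217128 × 1/2 = 108564.

108564 frames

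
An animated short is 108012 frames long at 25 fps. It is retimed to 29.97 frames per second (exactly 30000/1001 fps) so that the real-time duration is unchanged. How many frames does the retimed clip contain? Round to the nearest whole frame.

129485 frames

Frames at target rate = 108012 × (30000/1001) / (25) = 129614400/1001 ≈ 129484.915.
Nearest whole frame: 129485.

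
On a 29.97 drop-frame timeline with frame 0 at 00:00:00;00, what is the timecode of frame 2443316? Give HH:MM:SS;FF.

Each 10-minute DF block holds 10 × 60 × 30 − 9 × 2 = 17982 frames. 2443316 ÷ 17982 → 135 full blocks, remainder 15746.
Within the partial block the first minute is 1800 frames and each further minute 1798, so 8 further minute boundaries passed. Total skipped labels = 18 × 135 + 2 × 8 = 2446.
Non-drop label index = 2443316 + 2446 = 2445762; at 30 labels/s that is 22:38:45:12, i.e. DF 22:38:45;12.

22:38:45;12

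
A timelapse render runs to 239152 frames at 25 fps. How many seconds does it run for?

9566.08 seconds

Running time = 239152 / (25) = 9566.08 s.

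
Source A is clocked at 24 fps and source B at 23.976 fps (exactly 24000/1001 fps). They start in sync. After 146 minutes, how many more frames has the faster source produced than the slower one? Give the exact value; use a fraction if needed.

146 min = 8760 s.
A emits 24 × 8760 = 210240 frames; B emits 24000/1001 × 8760 = 210240000/1001.
Difference = 210240/1001 frames (≈ 210.0300); B is behind A.

210240/1001 frames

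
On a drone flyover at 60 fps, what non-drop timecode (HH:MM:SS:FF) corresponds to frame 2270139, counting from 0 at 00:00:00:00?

2270139 ÷ 60 = 37835 full seconds, remainder 39 frames.
37835 s = 10 h 30 min 35 s.
Timecode: 10:30:35:39.

10:30:35:39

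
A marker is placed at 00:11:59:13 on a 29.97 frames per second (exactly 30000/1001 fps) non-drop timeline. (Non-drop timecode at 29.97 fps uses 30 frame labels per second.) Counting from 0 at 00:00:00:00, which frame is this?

Total seconds to the label: (0 × 3600 + 11 × 60 + 59) = 719.
Frame index = 719 × 30 + 13 = 21583.

frame 21583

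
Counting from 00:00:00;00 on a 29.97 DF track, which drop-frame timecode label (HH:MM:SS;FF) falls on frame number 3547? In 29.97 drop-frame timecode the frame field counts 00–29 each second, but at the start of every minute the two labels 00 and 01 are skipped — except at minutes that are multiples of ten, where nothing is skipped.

Ten DF minutes hold 17982 frames, so frame 3547 lies in block 0 (frames 0–17981) with 3547 frames into that block.
The block's first minute is 1800 frames and the rest 1798 each; 3547 frames reaches minute 1, so 0 × 18 + 1 × 2 = 2 labels have been skipped so far.
Adding those back, label number 3547 + 2 = 3549 at 30 labels/s is 118 s + 9 f = 0 h 1 min 58 s frame 9, i.e. 00:01:58;09.

00:01:58;09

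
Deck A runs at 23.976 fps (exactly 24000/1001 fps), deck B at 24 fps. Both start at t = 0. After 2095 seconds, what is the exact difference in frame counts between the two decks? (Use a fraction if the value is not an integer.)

A emits 24000/1001 × 2095 = 50280000/1001 frames; B emits 24 × 2095 = 50280.
Difference = 50280/1001 frames (≈ 50.2298); B is ahead of A.

50280/1001 frames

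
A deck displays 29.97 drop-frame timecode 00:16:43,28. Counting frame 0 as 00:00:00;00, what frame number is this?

Complete 10-minute blocks: 1, each 17982 frames → 17982.
Remaining 6 whole minutes in the current block: 1800 + 5 × 1798 = 10790 frames.
Within the current minute: 43 × 30 + 28 − 2 = 1316 (labels ;00/;01 skipped at this minute). Total = 17982 + 10790 + 1316 = 30088.

30088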